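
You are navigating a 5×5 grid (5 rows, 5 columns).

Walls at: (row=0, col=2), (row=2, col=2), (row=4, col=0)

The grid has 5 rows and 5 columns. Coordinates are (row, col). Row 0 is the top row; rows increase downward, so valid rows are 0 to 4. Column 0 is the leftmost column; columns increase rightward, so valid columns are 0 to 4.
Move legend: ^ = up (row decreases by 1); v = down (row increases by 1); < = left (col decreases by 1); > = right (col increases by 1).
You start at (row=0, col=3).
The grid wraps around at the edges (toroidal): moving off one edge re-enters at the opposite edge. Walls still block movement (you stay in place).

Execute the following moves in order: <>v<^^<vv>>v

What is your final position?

Answer: Final position: (row=0, col=4)

Derivation:
Start: (row=0, col=3)
  < (left): blocked, stay at (row=0, col=3)
  > (right): (row=0, col=3) -> (row=0, col=4)
  v (down): (row=0, col=4) -> (row=1, col=4)
  < (left): (row=1, col=4) -> (row=1, col=3)
  ^ (up): (row=1, col=3) -> (row=0, col=3)
  ^ (up): (row=0, col=3) -> (row=4, col=3)
  < (left): (row=4, col=3) -> (row=4, col=2)
  v (down): blocked, stay at (row=4, col=2)
  v (down): blocked, stay at (row=4, col=2)
  > (right): (row=4, col=2) -> (row=4, col=3)
  > (right): (row=4, col=3) -> (row=4, col=4)
  v (down): (row=4, col=4) -> (row=0, col=4)
Final: (row=0, col=4)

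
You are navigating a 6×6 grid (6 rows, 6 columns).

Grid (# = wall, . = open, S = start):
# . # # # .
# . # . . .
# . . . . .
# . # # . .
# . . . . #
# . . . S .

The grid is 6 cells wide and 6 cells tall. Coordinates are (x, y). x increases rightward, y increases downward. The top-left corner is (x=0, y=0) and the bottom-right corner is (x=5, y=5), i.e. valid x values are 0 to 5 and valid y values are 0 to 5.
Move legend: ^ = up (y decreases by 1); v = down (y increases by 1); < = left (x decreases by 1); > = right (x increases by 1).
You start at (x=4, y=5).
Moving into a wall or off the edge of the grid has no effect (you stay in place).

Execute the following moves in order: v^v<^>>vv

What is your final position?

Answer: Final position: (x=4, y=5)

Derivation:
Start: (x=4, y=5)
  v (down): blocked, stay at (x=4, y=5)
  ^ (up): (x=4, y=5) -> (x=4, y=4)
  v (down): (x=4, y=4) -> (x=4, y=5)
  < (left): (x=4, y=5) -> (x=3, y=5)
  ^ (up): (x=3, y=5) -> (x=3, y=4)
  > (right): (x=3, y=4) -> (x=4, y=4)
  > (right): blocked, stay at (x=4, y=4)
  v (down): (x=4, y=4) -> (x=4, y=5)
  v (down): blocked, stay at (x=4, y=5)
Final: (x=4, y=5)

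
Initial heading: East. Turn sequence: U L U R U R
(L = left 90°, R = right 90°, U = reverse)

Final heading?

Answer: Final heading: North

Derivation:
Start: East
  U (U-turn (180°)) -> West
  L (left (90° counter-clockwise)) -> South
  U (U-turn (180°)) -> North
  R (right (90° clockwise)) -> East
  U (U-turn (180°)) -> West
  R (right (90° clockwise)) -> North
Final: North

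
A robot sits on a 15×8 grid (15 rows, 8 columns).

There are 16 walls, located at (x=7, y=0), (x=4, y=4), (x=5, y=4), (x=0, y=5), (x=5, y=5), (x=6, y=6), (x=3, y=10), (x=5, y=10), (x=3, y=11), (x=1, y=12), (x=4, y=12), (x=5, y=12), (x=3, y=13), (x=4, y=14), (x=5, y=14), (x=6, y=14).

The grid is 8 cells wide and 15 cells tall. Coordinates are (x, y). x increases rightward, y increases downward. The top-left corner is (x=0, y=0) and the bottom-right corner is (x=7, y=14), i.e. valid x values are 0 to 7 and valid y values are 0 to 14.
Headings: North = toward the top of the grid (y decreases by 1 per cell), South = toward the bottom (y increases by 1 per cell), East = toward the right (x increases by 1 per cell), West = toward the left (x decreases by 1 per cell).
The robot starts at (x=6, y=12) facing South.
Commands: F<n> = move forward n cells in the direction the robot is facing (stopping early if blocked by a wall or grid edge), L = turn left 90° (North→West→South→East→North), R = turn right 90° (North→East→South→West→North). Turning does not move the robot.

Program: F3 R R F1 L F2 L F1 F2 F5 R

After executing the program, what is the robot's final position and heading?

Start: (x=6, y=12), facing South
  F3: move forward 1/3 (blocked), now at (x=6, y=13)
  R: turn right, now facing West
  R: turn right, now facing North
  F1: move forward 1, now at (x=6, y=12)
  L: turn left, now facing West
  F2: move forward 0/2 (blocked), now at (x=6, y=12)
  L: turn left, now facing South
  F1: move forward 1, now at (x=6, y=13)
  F2: move forward 0/2 (blocked), now at (x=6, y=13)
  F5: move forward 0/5 (blocked), now at (x=6, y=13)
  R: turn right, now facing West
Final: (x=6, y=13), facing West

Answer: Final position: (x=6, y=13), facing West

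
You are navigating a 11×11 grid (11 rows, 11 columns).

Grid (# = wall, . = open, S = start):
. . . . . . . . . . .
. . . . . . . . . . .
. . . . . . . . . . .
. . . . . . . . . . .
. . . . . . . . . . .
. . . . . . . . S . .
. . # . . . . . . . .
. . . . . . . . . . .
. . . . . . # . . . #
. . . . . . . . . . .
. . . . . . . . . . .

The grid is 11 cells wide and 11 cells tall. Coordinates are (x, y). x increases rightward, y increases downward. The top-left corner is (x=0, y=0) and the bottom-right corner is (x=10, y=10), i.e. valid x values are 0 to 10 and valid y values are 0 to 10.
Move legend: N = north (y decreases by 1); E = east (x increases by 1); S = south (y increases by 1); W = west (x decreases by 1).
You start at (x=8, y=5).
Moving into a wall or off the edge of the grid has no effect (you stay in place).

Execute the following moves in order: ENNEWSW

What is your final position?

Start: (x=8, y=5)
  E (east): (x=8, y=5) -> (x=9, y=5)
  N (north): (x=9, y=5) -> (x=9, y=4)
  N (north): (x=9, y=4) -> (x=9, y=3)
  E (east): (x=9, y=3) -> (x=10, y=3)
  W (west): (x=10, y=3) -> (x=9, y=3)
  S (south): (x=9, y=3) -> (x=9, y=4)
  W (west): (x=9, y=4) -> (x=8, y=4)
Final: (x=8, y=4)

Answer: Final position: (x=8, y=4)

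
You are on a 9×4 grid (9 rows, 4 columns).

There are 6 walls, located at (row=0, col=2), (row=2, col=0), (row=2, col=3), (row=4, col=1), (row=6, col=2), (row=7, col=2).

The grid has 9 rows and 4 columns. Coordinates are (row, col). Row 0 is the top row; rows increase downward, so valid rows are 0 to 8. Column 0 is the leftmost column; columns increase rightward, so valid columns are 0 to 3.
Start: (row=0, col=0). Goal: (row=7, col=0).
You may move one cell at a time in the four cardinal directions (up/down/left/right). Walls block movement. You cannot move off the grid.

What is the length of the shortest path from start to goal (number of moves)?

BFS from (row=0, col=0) until reaching (row=7, col=0):
  Distance 0: (row=0, col=0)
  Distance 1: (row=0, col=1), (row=1, col=0)
  Distance 2: (row=1, col=1)
  Distance 3: (row=1, col=2), (row=2, col=1)
  Distance 4: (row=1, col=3), (row=2, col=2), (row=3, col=1)
  Distance 5: (row=0, col=3), (row=3, col=0), (row=3, col=2)
  Distance 6: (row=3, col=3), (row=4, col=0), (row=4, col=2)
  Distance 7: (row=4, col=3), (row=5, col=0), (row=5, col=2)
  Distance 8: (row=5, col=1), (row=5, col=3), (row=6, col=0)
  Distance 9: (row=6, col=1), (row=6, col=3), (row=7, col=0)  <- goal reached here
One shortest path (9 moves): (row=0, col=0) -> (row=0, col=1) -> (row=1, col=1) -> (row=2, col=1) -> (row=3, col=1) -> (row=3, col=0) -> (row=4, col=0) -> (row=5, col=0) -> (row=6, col=0) -> (row=7, col=0)

Answer: Shortest path length: 9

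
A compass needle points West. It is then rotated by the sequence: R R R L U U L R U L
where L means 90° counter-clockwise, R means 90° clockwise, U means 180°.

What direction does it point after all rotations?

Start: West
  R (right (90° clockwise)) -> North
  R (right (90° clockwise)) -> East
  R (right (90° clockwise)) -> South
  L (left (90° counter-clockwise)) -> East
  U (U-turn (180°)) -> West
  U (U-turn (180°)) -> East
  L (left (90° counter-clockwise)) -> North
  R (right (90° clockwise)) -> East
  U (U-turn (180°)) -> West
  L (left (90° counter-clockwise)) -> South
Final: South

Answer: Final heading: South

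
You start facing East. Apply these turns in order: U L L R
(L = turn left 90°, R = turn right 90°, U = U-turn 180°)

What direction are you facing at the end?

Start: East
  U (U-turn (180°)) -> West
  L (left (90° counter-clockwise)) -> South
  L (left (90° counter-clockwise)) -> East
  R (right (90° clockwise)) -> South
Final: South

Answer: Final heading: South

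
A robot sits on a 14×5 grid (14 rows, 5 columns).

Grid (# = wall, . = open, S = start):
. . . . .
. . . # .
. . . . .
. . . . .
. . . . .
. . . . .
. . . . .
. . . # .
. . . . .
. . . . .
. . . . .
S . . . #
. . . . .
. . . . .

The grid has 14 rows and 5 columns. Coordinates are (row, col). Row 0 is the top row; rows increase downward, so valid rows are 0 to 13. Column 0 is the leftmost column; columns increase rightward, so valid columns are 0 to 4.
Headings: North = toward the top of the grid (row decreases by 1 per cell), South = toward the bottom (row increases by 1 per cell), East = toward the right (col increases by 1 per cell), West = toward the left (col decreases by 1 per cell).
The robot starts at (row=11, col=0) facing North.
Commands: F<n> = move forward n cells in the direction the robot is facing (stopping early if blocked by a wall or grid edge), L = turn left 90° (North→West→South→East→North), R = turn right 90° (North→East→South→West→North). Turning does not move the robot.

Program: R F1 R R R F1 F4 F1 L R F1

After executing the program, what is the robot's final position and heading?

Answer: Final position: (row=4, col=1), facing North

Derivation:
Start: (row=11, col=0), facing North
  R: turn right, now facing East
  F1: move forward 1, now at (row=11, col=1)
  R: turn right, now facing South
  R: turn right, now facing West
  R: turn right, now facing North
  F1: move forward 1, now at (row=10, col=1)
  F4: move forward 4, now at (row=6, col=1)
  F1: move forward 1, now at (row=5, col=1)
  L: turn left, now facing West
  R: turn right, now facing North
  F1: move forward 1, now at (row=4, col=1)
Final: (row=4, col=1), facing North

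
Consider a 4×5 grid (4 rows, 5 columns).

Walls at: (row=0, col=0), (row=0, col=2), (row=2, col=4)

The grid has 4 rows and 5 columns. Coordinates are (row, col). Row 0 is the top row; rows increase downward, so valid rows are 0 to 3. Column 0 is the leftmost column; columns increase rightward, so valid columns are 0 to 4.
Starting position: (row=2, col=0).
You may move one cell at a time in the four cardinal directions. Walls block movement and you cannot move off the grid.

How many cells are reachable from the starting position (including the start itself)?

BFS flood-fill from (row=2, col=0):
  Distance 0: (row=2, col=0)
  Distance 1: (row=1, col=0), (row=2, col=1), (row=3, col=0)
  Distance 2: (row=1, col=1), (row=2, col=2), (row=3, col=1)
  Distance 3: (row=0, col=1), (row=1, col=2), (row=2, col=3), (row=3, col=2)
  Distance 4: (row=1, col=3), (row=3, col=3)
  Distance 5: (row=0, col=3), (row=1, col=4), (row=3, col=4)
  Distance 6: (row=0, col=4)
Total reachable: 17 (grid has 17 open cells total)

Answer: Reachable cells: 17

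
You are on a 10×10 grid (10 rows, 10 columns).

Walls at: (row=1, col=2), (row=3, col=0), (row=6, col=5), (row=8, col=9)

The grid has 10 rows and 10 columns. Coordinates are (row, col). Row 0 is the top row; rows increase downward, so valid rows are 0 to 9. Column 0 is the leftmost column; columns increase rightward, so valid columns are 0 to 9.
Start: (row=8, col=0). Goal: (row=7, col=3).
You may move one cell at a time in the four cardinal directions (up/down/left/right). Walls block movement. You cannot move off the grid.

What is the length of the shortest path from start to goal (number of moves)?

BFS from (row=8, col=0) until reaching (row=7, col=3):
  Distance 0: (row=8, col=0)
  Distance 1: (row=7, col=0), (row=8, col=1), (row=9, col=0)
  Distance 2: (row=6, col=0), (row=7, col=1), (row=8, col=2), (row=9, col=1)
  Distance 3: (row=5, col=0), (row=6, col=1), (row=7, col=2), (row=8, col=3), (row=9, col=2)
  Distance 4: (row=4, col=0), (row=5, col=1), (row=6, col=2), (row=7, col=3), (row=8, col=4), (row=9, col=3)  <- goal reached here
One shortest path (4 moves): (row=8, col=0) -> (row=8, col=1) -> (row=8, col=2) -> (row=8, col=3) -> (row=7, col=3)

Answer: Shortest path length: 4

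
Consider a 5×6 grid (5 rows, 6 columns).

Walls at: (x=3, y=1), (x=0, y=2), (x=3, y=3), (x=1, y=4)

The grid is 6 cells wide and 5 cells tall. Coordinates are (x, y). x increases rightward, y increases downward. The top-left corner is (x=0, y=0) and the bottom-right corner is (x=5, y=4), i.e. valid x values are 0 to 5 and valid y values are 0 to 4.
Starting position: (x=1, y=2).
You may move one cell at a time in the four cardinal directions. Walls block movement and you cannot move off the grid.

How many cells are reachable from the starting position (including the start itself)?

BFS flood-fill from (x=1, y=2):
  Distance 0: (x=1, y=2)
  Distance 1: (x=1, y=1), (x=2, y=2), (x=1, y=3)
  Distance 2: (x=1, y=0), (x=0, y=1), (x=2, y=1), (x=3, y=2), (x=0, y=3), (x=2, y=3)
  Distance 3: (x=0, y=0), (x=2, y=0), (x=4, y=2), (x=0, y=4), (x=2, y=4)
  Distance 4: (x=3, y=0), (x=4, y=1), (x=5, y=2), (x=4, y=3), (x=3, y=4)
  Distance 5: (x=4, y=0), (x=5, y=1), (x=5, y=3), (x=4, y=4)
  Distance 6: (x=5, y=0), (x=5, y=4)
Total reachable: 26 (grid has 26 open cells total)

Answer: Reachable cells: 26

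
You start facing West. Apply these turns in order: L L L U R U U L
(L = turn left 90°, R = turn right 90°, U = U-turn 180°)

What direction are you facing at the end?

Answer: Final heading: South

Derivation:
Start: West
  L (left (90° counter-clockwise)) -> South
  L (left (90° counter-clockwise)) -> East
  L (left (90° counter-clockwise)) -> North
  U (U-turn (180°)) -> South
  R (right (90° clockwise)) -> West
  U (U-turn (180°)) -> East
  U (U-turn (180°)) -> West
  L (left (90° counter-clockwise)) -> South
Final: South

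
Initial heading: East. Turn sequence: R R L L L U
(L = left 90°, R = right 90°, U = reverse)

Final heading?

Start: East
  R (right (90° clockwise)) -> South
  R (right (90° clockwise)) -> West
  L (left (90° counter-clockwise)) -> South
  L (left (90° counter-clockwise)) -> East
  L (left (90° counter-clockwise)) -> North
  U (U-turn (180°)) -> South
Final: South

Answer: Final heading: South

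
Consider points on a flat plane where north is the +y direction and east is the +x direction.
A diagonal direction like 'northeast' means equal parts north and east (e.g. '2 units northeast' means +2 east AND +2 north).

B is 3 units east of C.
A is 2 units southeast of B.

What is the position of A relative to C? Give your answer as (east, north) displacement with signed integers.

Place C at the origin (east=0, north=0).
  B is 3 units east of C: delta (east=+3, north=+0); B at (east=3, north=0).
  A is 2 units southeast of B: delta (east=+2, north=-2); A at (east=5, north=-2).
Therefore A relative to C: (east=5, north=-2).

Answer: A is at (east=5, north=-2) relative to C.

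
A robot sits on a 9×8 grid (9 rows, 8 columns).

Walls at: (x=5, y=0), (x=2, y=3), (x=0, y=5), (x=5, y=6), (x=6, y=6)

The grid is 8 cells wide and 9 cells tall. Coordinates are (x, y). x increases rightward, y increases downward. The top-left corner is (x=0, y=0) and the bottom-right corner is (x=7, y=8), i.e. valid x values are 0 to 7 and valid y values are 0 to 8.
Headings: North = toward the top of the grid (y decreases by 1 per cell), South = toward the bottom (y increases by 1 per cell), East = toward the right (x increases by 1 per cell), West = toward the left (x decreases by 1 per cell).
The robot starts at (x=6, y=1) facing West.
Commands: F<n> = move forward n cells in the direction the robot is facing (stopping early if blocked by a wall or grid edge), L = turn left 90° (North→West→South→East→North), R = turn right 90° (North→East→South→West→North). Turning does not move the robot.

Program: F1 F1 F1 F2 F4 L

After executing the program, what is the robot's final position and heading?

Start: (x=6, y=1), facing West
  F1: move forward 1, now at (x=5, y=1)
  F1: move forward 1, now at (x=4, y=1)
  F1: move forward 1, now at (x=3, y=1)
  F2: move forward 2, now at (x=1, y=1)
  F4: move forward 1/4 (blocked), now at (x=0, y=1)
  L: turn left, now facing South
Final: (x=0, y=1), facing South

Answer: Final position: (x=0, y=1), facing South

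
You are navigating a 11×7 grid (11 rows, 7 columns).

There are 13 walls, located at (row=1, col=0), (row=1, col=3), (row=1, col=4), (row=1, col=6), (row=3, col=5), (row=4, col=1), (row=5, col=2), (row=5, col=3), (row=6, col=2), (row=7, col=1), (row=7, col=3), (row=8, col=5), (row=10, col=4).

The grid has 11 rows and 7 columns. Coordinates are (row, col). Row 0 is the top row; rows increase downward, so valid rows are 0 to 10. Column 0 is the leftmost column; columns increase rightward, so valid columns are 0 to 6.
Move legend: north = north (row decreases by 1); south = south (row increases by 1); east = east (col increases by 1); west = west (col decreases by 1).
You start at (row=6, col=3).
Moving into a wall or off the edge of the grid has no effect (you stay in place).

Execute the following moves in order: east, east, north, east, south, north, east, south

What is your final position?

Answer: Final position: (row=6, col=6)

Derivation:
Start: (row=6, col=3)
  east (east): (row=6, col=3) -> (row=6, col=4)
  east (east): (row=6, col=4) -> (row=6, col=5)
  north (north): (row=6, col=5) -> (row=5, col=5)
  east (east): (row=5, col=5) -> (row=5, col=6)
  south (south): (row=5, col=6) -> (row=6, col=6)
  north (north): (row=6, col=6) -> (row=5, col=6)
  east (east): blocked, stay at (row=5, col=6)
  south (south): (row=5, col=6) -> (row=6, col=6)
Final: (row=6, col=6)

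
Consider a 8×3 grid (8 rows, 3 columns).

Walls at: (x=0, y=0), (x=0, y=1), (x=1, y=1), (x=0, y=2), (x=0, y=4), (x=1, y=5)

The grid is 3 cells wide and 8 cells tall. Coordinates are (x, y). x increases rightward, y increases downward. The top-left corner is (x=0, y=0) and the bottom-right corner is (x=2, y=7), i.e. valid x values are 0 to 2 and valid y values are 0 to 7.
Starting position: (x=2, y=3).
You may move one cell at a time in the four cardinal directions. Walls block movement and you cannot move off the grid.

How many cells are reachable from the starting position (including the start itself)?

Answer: Reachable cells: 18

Derivation:
BFS flood-fill from (x=2, y=3):
  Distance 0: (x=2, y=3)
  Distance 1: (x=2, y=2), (x=1, y=3), (x=2, y=4)
  Distance 2: (x=2, y=1), (x=1, y=2), (x=0, y=3), (x=1, y=4), (x=2, y=5)
  Distance 3: (x=2, y=0), (x=2, y=6)
  Distance 4: (x=1, y=0), (x=1, y=6), (x=2, y=7)
  Distance 5: (x=0, y=6), (x=1, y=7)
  Distance 6: (x=0, y=5), (x=0, y=7)
Total reachable: 18 (grid has 18 open cells total)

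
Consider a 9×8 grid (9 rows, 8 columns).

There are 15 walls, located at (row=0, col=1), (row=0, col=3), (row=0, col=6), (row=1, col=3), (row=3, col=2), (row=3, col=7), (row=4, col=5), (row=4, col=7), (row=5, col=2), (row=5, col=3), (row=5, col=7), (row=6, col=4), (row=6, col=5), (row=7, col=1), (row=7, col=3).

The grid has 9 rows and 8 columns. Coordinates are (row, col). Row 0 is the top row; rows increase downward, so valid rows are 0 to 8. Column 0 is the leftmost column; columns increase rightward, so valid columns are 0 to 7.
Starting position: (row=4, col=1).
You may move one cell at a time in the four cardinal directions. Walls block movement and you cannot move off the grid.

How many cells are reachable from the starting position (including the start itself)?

BFS flood-fill from (row=4, col=1):
  Distance 0: (row=4, col=1)
  Distance 1: (row=3, col=1), (row=4, col=0), (row=4, col=2), (row=5, col=1)
  Distance 2: (row=2, col=1), (row=3, col=0), (row=4, col=3), (row=5, col=0), (row=6, col=1)
  Distance 3: (row=1, col=1), (row=2, col=0), (row=2, col=2), (row=3, col=3), (row=4, col=4), (row=6, col=0), (row=6, col=2)
  Distance 4: (row=1, col=0), (row=1, col=2), (row=2, col=3), (row=3, col=4), (row=5, col=4), (row=6, col=3), (row=7, col=0), (row=7, col=2)
  Distance 5: (row=0, col=0), (row=0, col=2), (row=2, col=4), (row=3, col=5), (row=5, col=5), (row=8, col=0), (row=8, col=2)
  Distance 6: (row=1, col=4), (row=2, col=5), (row=3, col=6), (row=5, col=6), (row=8, col=1), (row=8, col=3)
  Distance 7: (row=0, col=4), (row=1, col=5), (row=2, col=6), (row=4, col=6), (row=6, col=6), (row=8, col=4)
  Distance 8: (row=0, col=5), (row=1, col=6), (row=2, col=7), (row=6, col=7), (row=7, col=4), (row=7, col=6), (row=8, col=5)
  Distance 9: (row=1, col=7), (row=7, col=5), (row=7, col=7), (row=8, col=6)
  Distance 10: (row=0, col=7), (row=8, col=7)
Total reachable: 57 (grid has 57 open cells total)

Answer: Reachable cells: 57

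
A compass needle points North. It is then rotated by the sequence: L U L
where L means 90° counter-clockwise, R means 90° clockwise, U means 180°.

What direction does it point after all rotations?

Answer: Final heading: North

Derivation:
Start: North
  L (left (90° counter-clockwise)) -> West
  U (U-turn (180°)) -> East
  L (left (90° counter-clockwise)) -> North
Final: North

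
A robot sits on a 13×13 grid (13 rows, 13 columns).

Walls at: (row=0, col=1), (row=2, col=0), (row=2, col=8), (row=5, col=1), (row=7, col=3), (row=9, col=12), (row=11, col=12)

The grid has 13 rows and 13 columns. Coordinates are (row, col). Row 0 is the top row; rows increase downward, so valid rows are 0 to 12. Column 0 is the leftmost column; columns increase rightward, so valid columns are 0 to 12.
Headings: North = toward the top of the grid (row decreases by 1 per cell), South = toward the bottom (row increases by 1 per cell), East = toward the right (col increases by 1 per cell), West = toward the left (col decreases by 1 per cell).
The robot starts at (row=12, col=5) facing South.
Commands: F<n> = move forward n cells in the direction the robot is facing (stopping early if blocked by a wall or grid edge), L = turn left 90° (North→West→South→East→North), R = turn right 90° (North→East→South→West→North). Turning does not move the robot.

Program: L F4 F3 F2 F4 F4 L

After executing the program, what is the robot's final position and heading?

Answer: Final position: (row=12, col=12), facing North

Derivation:
Start: (row=12, col=5), facing South
  L: turn left, now facing East
  F4: move forward 4, now at (row=12, col=9)
  F3: move forward 3, now at (row=12, col=12)
  F2: move forward 0/2 (blocked), now at (row=12, col=12)
  F4: move forward 0/4 (blocked), now at (row=12, col=12)
  F4: move forward 0/4 (blocked), now at (row=12, col=12)
  L: turn left, now facing North
Final: (row=12, col=12), facing North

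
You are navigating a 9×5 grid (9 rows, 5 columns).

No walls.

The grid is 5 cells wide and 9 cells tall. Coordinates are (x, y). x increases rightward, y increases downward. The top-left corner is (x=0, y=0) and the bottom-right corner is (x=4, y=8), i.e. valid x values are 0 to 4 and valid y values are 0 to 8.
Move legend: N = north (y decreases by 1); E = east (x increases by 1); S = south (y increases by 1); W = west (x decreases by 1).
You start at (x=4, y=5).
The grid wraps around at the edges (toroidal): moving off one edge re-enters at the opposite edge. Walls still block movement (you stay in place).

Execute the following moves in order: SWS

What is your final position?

Answer: Final position: (x=3, y=7)

Derivation:
Start: (x=4, y=5)
  S (south): (x=4, y=5) -> (x=4, y=6)
  W (west): (x=4, y=6) -> (x=3, y=6)
  S (south): (x=3, y=6) -> (x=3, y=7)
Final: (x=3, y=7)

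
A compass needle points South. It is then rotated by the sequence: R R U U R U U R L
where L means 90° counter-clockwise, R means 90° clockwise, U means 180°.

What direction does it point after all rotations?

Answer: Final heading: East

Derivation:
Start: South
  R (right (90° clockwise)) -> West
  R (right (90° clockwise)) -> North
  U (U-turn (180°)) -> South
  U (U-turn (180°)) -> North
  R (right (90° clockwise)) -> East
  U (U-turn (180°)) -> West
  U (U-turn (180°)) -> East
  R (right (90° clockwise)) -> South
  L (left (90° counter-clockwise)) -> East
Final: East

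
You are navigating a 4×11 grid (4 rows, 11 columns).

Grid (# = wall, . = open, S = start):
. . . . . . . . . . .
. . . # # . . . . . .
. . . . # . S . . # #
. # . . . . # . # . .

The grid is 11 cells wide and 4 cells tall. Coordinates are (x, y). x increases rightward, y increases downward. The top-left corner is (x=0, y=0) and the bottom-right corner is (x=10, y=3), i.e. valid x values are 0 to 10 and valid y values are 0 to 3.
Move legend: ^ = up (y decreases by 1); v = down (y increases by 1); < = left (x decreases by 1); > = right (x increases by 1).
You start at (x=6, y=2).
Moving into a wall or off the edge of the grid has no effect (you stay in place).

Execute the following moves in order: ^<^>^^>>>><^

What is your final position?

Answer: Final position: (x=9, y=0)

Derivation:
Start: (x=6, y=2)
  ^ (up): (x=6, y=2) -> (x=6, y=1)
  < (left): (x=6, y=1) -> (x=5, y=1)
  ^ (up): (x=5, y=1) -> (x=5, y=0)
  > (right): (x=5, y=0) -> (x=6, y=0)
  ^ (up): blocked, stay at (x=6, y=0)
  ^ (up): blocked, stay at (x=6, y=0)
  > (right): (x=6, y=0) -> (x=7, y=0)
  > (right): (x=7, y=0) -> (x=8, y=0)
  > (right): (x=8, y=0) -> (x=9, y=0)
  > (right): (x=9, y=0) -> (x=10, y=0)
  < (left): (x=10, y=0) -> (x=9, y=0)
  ^ (up): blocked, stay at (x=9, y=0)
Final: (x=9, y=0)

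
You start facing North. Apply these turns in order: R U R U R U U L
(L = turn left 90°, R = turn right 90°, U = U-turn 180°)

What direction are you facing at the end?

Answer: Final heading: South

Derivation:
Start: North
  R (right (90° clockwise)) -> East
  U (U-turn (180°)) -> West
  R (right (90° clockwise)) -> North
  U (U-turn (180°)) -> South
  R (right (90° clockwise)) -> West
  U (U-turn (180°)) -> East
  U (U-turn (180°)) -> West
  L (left (90° counter-clockwise)) -> South
Final: South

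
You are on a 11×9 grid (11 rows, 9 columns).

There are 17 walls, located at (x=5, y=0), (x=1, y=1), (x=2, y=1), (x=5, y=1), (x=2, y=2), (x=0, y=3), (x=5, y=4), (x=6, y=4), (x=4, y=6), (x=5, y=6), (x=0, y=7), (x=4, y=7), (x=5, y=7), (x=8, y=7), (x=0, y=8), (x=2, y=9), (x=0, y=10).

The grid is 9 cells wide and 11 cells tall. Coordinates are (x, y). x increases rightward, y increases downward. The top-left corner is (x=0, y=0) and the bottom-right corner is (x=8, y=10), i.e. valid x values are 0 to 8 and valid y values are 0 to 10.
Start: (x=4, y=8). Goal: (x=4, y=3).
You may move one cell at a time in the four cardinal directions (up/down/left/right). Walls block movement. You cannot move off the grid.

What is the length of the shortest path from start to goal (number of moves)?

Answer: Shortest path length: 7

Derivation:
BFS from (x=4, y=8) until reaching (x=4, y=3):
  Distance 0: (x=4, y=8)
  Distance 1: (x=3, y=8), (x=5, y=8), (x=4, y=9)
  Distance 2: (x=3, y=7), (x=2, y=8), (x=6, y=8), (x=3, y=9), (x=5, y=9), (x=4, y=10)
  Distance 3: (x=3, y=6), (x=2, y=7), (x=6, y=7), (x=1, y=8), (x=7, y=8), (x=6, y=9), (x=3, y=10), (x=5, y=10)
  Distance 4: (x=3, y=5), (x=2, y=6), (x=6, y=6), (x=1, y=7), (x=7, y=7), (x=8, y=8), (x=1, y=9), (x=7, y=9), (x=2, y=10), (x=6, y=10)
  Distance 5: (x=3, y=4), (x=2, y=5), (x=4, y=5), (x=6, y=5), (x=1, y=6), (x=7, y=6), (x=0, y=9), (x=8, y=9), (x=1, y=10), (x=7, y=10)
  Distance 6: (x=3, y=3), (x=2, y=4), (x=4, y=4), (x=1, y=5), (x=5, y=5), (x=7, y=5), (x=0, y=6), (x=8, y=6), (x=8, y=10)
  Distance 7: (x=3, y=2), (x=2, y=3), (x=4, y=3), (x=1, y=4), (x=7, y=4), (x=0, y=5), (x=8, y=5)  <- goal reached here
One shortest path (7 moves): (x=4, y=8) -> (x=3, y=8) -> (x=3, y=7) -> (x=3, y=6) -> (x=3, y=5) -> (x=4, y=5) -> (x=4, y=4) -> (x=4, y=3)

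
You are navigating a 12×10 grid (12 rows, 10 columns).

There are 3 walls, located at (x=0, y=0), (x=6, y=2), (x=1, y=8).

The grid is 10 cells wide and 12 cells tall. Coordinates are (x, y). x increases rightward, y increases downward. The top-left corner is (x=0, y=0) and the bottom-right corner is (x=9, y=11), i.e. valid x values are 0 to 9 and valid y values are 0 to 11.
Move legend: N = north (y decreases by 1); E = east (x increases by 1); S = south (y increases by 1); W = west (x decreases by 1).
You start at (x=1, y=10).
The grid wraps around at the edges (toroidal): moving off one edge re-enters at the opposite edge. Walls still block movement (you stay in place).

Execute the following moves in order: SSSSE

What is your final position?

Start: (x=1, y=10)
  S (south): (x=1, y=10) -> (x=1, y=11)
  S (south): (x=1, y=11) -> (x=1, y=0)
  S (south): (x=1, y=0) -> (x=1, y=1)
  S (south): (x=1, y=1) -> (x=1, y=2)
  E (east): (x=1, y=2) -> (x=2, y=2)
Final: (x=2, y=2)

Answer: Final position: (x=2, y=2)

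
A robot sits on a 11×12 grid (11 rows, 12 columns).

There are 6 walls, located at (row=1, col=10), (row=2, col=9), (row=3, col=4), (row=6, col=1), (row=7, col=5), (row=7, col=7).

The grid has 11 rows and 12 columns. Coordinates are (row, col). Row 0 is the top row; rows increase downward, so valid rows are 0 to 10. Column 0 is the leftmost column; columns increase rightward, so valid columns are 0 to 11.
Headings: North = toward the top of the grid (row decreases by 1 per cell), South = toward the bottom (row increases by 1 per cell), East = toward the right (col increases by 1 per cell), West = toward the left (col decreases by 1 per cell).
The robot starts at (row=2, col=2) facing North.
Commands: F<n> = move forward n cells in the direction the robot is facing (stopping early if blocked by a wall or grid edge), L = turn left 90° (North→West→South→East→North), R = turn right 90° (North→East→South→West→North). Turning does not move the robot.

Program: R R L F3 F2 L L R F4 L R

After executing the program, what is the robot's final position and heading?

Start: (row=2, col=2), facing North
  R: turn right, now facing East
  R: turn right, now facing South
  L: turn left, now facing East
  F3: move forward 3, now at (row=2, col=5)
  F2: move forward 2, now at (row=2, col=7)
  L: turn left, now facing North
  L: turn left, now facing West
  R: turn right, now facing North
  F4: move forward 2/4 (blocked), now at (row=0, col=7)
  L: turn left, now facing West
  R: turn right, now facing North
Final: (row=0, col=7), facing North

Answer: Final position: (row=0, col=7), facing North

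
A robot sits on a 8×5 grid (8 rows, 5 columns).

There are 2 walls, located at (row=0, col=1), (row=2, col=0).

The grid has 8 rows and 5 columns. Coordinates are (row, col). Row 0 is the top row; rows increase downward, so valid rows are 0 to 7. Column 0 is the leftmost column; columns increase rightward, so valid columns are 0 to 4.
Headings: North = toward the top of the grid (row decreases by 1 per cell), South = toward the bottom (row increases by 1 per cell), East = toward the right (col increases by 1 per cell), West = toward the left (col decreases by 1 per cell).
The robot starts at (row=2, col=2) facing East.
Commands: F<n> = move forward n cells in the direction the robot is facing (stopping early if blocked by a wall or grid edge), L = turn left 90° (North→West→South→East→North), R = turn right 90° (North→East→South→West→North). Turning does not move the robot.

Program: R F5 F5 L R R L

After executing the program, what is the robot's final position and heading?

Start: (row=2, col=2), facing East
  R: turn right, now facing South
  F5: move forward 5, now at (row=7, col=2)
  F5: move forward 0/5 (blocked), now at (row=7, col=2)
  L: turn left, now facing East
  R: turn right, now facing South
  R: turn right, now facing West
  L: turn left, now facing South
Final: (row=7, col=2), facing South

Answer: Final position: (row=7, col=2), facing South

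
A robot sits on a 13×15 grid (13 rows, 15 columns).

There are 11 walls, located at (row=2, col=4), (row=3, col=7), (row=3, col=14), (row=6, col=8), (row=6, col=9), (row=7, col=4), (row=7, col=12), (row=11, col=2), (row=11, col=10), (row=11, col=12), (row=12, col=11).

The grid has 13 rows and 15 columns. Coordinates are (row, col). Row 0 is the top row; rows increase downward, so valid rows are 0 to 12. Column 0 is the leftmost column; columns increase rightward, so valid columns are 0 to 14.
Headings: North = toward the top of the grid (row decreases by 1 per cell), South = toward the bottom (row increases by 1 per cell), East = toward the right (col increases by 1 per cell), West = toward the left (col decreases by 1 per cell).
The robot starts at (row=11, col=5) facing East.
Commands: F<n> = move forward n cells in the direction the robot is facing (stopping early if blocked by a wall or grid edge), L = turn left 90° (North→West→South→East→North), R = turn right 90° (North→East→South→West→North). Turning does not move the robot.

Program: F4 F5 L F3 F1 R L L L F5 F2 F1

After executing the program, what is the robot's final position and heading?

Start: (row=11, col=5), facing East
  F4: move forward 4, now at (row=11, col=9)
  F5: move forward 0/5 (blocked), now at (row=11, col=9)
  L: turn left, now facing North
  F3: move forward 3, now at (row=8, col=9)
  F1: move forward 1, now at (row=7, col=9)
  R: turn right, now facing East
  L: turn left, now facing North
  L: turn left, now facing West
  L: turn left, now facing South
  F5: move forward 5, now at (row=12, col=9)
  F2: move forward 0/2 (blocked), now at (row=12, col=9)
  F1: move forward 0/1 (blocked), now at (row=12, col=9)
Final: (row=12, col=9), facing South

Answer: Final position: (row=12, col=9), facing South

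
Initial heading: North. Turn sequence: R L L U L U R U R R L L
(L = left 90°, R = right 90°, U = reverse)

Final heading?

Answer: Final heading: East

Derivation:
Start: North
  R (right (90° clockwise)) -> East
  L (left (90° counter-clockwise)) -> North
  L (left (90° counter-clockwise)) -> West
  U (U-turn (180°)) -> East
  L (left (90° counter-clockwise)) -> North
  U (U-turn (180°)) -> South
  R (right (90° clockwise)) -> West
  U (U-turn (180°)) -> East
  R (right (90° clockwise)) -> South
  R (right (90° clockwise)) -> West
  L (left (90° counter-clockwise)) -> South
  L (left (90° counter-clockwise)) -> East
Final: East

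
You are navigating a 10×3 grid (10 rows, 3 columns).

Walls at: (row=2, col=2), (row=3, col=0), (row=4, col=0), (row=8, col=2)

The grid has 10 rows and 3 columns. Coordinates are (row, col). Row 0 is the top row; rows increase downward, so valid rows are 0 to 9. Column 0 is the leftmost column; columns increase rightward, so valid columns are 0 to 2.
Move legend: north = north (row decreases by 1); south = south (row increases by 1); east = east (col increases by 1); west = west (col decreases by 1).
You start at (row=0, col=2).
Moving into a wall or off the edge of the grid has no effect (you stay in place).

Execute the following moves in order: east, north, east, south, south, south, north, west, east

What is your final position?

Start: (row=0, col=2)
  east (east): blocked, stay at (row=0, col=2)
  north (north): blocked, stay at (row=0, col=2)
  east (east): blocked, stay at (row=0, col=2)
  south (south): (row=0, col=2) -> (row=1, col=2)
  south (south): blocked, stay at (row=1, col=2)
  south (south): blocked, stay at (row=1, col=2)
  north (north): (row=1, col=2) -> (row=0, col=2)
  west (west): (row=0, col=2) -> (row=0, col=1)
  east (east): (row=0, col=1) -> (row=0, col=2)
Final: (row=0, col=2)

Answer: Final position: (row=0, col=2)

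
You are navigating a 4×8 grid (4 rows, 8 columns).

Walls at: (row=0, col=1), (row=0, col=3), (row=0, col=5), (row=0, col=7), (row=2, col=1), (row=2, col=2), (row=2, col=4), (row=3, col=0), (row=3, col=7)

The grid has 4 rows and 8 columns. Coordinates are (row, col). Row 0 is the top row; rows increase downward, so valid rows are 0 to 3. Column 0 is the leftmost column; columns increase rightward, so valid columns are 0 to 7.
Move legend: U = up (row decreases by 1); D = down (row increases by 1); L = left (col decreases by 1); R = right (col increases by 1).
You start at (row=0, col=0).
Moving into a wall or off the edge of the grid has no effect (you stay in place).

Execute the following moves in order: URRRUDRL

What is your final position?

Answer: Final position: (row=1, col=0)

Derivation:
Start: (row=0, col=0)
  U (up): blocked, stay at (row=0, col=0)
  [×3]R (right): blocked, stay at (row=0, col=0)
  U (up): blocked, stay at (row=0, col=0)
  D (down): (row=0, col=0) -> (row=1, col=0)
  R (right): (row=1, col=0) -> (row=1, col=1)
  L (left): (row=1, col=1) -> (row=1, col=0)
Final: (row=1, col=0)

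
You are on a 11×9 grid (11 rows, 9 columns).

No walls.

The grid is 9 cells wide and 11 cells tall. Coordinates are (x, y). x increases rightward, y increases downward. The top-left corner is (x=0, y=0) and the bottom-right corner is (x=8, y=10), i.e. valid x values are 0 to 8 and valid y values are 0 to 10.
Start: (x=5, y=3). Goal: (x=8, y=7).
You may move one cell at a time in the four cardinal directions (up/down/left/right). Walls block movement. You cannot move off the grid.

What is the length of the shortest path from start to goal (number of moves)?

Answer: Shortest path length: 7

Derivation:
BFS from (x=5, y=3) until reaching (x=8, y=7):
  Distance 0: (x=5, y=3)
  Distance 1: (x=5, y=2), (x=4, y=3), (x=6, y=3), (x=5, y=4)
  Distance 2: (x=5, y=1), (x=4, y=2), (x=6, y=2), (x=3, y=3), (x=7, y=3), (x=4, y=4), (x=6, y=4), (x=5, y=5)
  Distance 3: (x=5, y=0), (x=4, y=1), (x=6, y=1), (x=3, y=2), (x=7, y=2), (x=2, y=3), (x=8, y=3), (x=3, y=4), (x=7, y=4), (x=4, y=5), (x=6, y=5), (x=5, y=6)
  Distance 4: (x=4, y=0), (x=6, y=0), (x=3, y=1), (x=7, y=1), (x=2, y=2), (x=8, y=2), (x=1, y=3), (x=2, y=4), (x=8, y=4), (x=3, y=5), (x=7, y=5), (x=4, y=6), (x=6, y=6), (x=5, y=7)
  Distance 5: (x=3, y=0), (x=7, y=0), (x=2, y=1), (x=8, y=1), (x=1, y=2), (x=0, y=3), (x=1, y=4), (x=2, y=5), (x=8, y=5), (x=3, y=6), (x=7, y=6), (x=4, y=7), (x=6, y=7), (x=5, y=8)
  Distance 6: (x=2, y=0), (x=8, y=0), (x=1, y=1), (x=0, y=2), (x=0, y=4), (x=1, y=5), (x=2, y=6), (x=8, y=6), (x=3, y=7), (x=7, y=7), (x=4, y=8), (x=6, y=8), (x=5, y=9)
  Distance 7: (x=1, y=0), (x=0, y=1), (x=0, y=5), (x=1, y=6), (x=2, y=7), (x=8, y=7), (x=3, y=8), (x=7, y=8), (x=4, y=9), (x=6, y=9), (x=5, y=10)  <- goal reached here
One shortest path (7 moves): (x=5, y=3) -> (x=6, y=3) -> (x=7, y=3) -> (x=8, y=3) -> (x=8, y=4) -> (x=8, y=5) -> (x=8, y=6) -> (x=8, y=7)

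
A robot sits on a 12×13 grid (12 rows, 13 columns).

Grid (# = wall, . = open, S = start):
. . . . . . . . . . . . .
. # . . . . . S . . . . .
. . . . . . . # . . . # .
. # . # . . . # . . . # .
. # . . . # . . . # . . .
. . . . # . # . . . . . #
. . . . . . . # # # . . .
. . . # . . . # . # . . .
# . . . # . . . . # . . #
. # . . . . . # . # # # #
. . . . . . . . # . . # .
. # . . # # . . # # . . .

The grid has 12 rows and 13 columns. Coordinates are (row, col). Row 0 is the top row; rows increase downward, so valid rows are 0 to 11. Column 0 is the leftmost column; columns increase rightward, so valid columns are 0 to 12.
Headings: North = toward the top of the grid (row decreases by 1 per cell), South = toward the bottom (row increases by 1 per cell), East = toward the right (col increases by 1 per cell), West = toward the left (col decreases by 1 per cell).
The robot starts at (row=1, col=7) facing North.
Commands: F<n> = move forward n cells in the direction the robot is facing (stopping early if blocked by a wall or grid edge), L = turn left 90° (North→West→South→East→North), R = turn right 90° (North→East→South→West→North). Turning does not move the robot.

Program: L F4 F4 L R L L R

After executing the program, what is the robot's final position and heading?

Answer: Final position: (row=1, col=2), facing South

Derivation:
Start: (row=1, col=7), facing North
  L: turn left, now facing West
  F4: move forward 4, now at (row=1, col=3)
  F4: move forward 1/4 (blocked), now at (row=1, col=2)
  L: turn left, now facing South
  R: turn right, now facing West
  L: turn left, now facing South
  L: turn left, now facing East
  R: turn right, now facing South
Final: (row=1, col=2), facing South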